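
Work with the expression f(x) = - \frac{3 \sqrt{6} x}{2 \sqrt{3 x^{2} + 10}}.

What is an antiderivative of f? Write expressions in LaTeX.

The substitution u = \frac{x^{2}}{2} + \frac{5}{3} works: f is exactly (dF/du)*(du/dx) for that inner function.
Check: d/dx[- \frac{\sqrt{6} \sqrt{3 x^{2} + 10}}{2}] = - \frac{3 \sqrt{6} x}{2 \sqrt{3 x^{2} + 10}} = f(x).

An antiderivative is F(x) = - \frac{\sqrt{6} \sqrt{3 x^{2} + 10}}{2}.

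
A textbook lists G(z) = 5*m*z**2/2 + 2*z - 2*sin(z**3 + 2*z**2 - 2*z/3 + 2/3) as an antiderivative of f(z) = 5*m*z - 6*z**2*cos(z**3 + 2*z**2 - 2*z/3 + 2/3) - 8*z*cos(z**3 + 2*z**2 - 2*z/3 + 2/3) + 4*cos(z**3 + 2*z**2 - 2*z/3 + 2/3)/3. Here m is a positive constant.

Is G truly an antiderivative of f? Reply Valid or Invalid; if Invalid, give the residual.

Invalid: d/dz[G] - f = 2, which is not 0.

d/dz[G] = 5*m*z - 6*z**2*cos(z**3 + 2*z**2 - 2*z/3 + 2/3) - 8*z*cos(z**3 + 2*z**2 - 2*z/3 + 2/3) + 4*cos(z**3 + 2*z**2 - 2*z/3 + 2/3)/3 + 2
d/dz[G] - f(z) = 2 != 0.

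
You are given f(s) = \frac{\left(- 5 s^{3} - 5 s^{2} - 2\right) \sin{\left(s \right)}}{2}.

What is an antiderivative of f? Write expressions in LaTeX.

A candidate is checked by its d/ds: the result must match f(s).
Check: d/ds[\frac{5 s^{3} \cos{\left(s \right)}}{2} - \frac{15 s^{2} \sin{\left(s \right)}}{2} + \frac{5 s^{2} \cos{\left(s \right)}}{2} - 5 s \sin{\left(s \right)} - 15 s \cos{\left(s \right)} + 15 \sin{\left(s \right)} - 4 \cos{\left(s \right)}] = - \frac{5 s^{3} \sin{\left(s \right)}}{2} - \frac{5 s^{2} \sin{\left(s \right)}}{2} - \sin{\left(s \right)}, which equals f(s).

An antiderivative is F(s) = \frac{5 s^{3} \cos{\left(s \right)}}{2} - \frac{15 s^{2} \sin{\left(s \right)}}{2} + \frac{5 s^{2} \cos{\left(s \right)}}{2} - 5 s \sin{\left(s \right)} - 15 s \cos{\left(s \right)} + 15 \sin{\left(s \right)} - 4 \cos{\left(s \right)}.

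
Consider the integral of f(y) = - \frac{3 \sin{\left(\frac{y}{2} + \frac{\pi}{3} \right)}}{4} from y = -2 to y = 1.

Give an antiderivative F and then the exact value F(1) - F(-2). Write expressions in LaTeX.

Antiderivative: F(y) = \frac{3 \cos{\left(\frac{y}{2} + \frac{\pi}{3} \right)}}{2}; value = - \frac{3 \sin{\left(\frac{\pi}{6} + 1 \right)}}{2} + \frac{3 \cos{\left(\frac{1}{2} + \frac{\pi}{3} \right)}}{2}

For F(y) to be correct the identity F'(y) - f(y) = 0 must hold.
F(y) = \frac{3 \cos{\left(\frac{y}{2} + \frac{\pi}{3} \right)}}{2} is an antiderivative of f.
Check: d/dy[\frac{3 \cos{\left(\frac{y}{2} + \frac{\pi}{3} \right)}}{2}] = - \frac{3 \sin{\left(\frac{y}{2} + \frac{\pi}{3} \right)}}{4} = f(y).
F(1) = \frac{3 \cos{\left(\frac{1}{2} + \frac{\pi}{3} \right)}}{2}; F(-2) = \frac{3 \sin{\left(\frac{\pi}{6} + 1 \right)}}{2}.
Integral = F(1) - F(-2) = - \frac{3 \sin{\left(\frac{\pi}{6} + 1 \right)}}{2} + \frac{3 \cos{\left(\frac{1}{2} + \frac{\pi}{3} \right)}}{2}.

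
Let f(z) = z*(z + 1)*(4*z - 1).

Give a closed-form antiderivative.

A candidate is checked by its d/dz: the result must match f(z).
Check: d/dz[z**4 + z**3 - z**2/2] = 4*z**3 + 3*z**2 - z, which equals f(z).

An antiderivative is F(z) = z**4 + z**3 - z**2/2.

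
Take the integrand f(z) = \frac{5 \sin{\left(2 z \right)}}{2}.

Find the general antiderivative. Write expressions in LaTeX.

F(z) = - \frac{5 \cos{\left(2 z \right)}}{4} + C

Check any antiderivative F(z) by computing F'(z) and comparing it with f(z).
Check: d/dz[- \frac{5 \cos{\left(2 z \right)}}{4}] = \frac{5 \sin{\left(2 z \right)}}{2} = f(z).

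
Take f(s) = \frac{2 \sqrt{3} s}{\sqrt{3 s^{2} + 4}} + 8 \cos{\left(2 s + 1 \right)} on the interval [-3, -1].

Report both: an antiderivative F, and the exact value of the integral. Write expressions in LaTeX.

Antiderivative: F(s) = \frac{2 \left(\sqrt{3} \sqrt{3 s^{2} + 4} + 6 \sin{\left(2 s + 1 \right)}\right)}{3}; value = - \frac{2 \sqrt{93}}{3} + 4 \sin{\left(5 \right)} - 4 \sin{\left(1 \right)} + \frac{2 \sqrt{21}}{3}

Integrate term by term and add the pieces.
F(s) = \frac{2 \left(\sqrt{3} \sqrt{3 s^{2} + 4} + 6 \sin{\left(2 s + 1 \right)}\right)}{3} is an antiderivative of f.
Check: d/ds[\frac{2 \left(\sqrt{3} \sqrt{3 s^{2} + 4} + 6 \sin{\left(2 s + 1 \right)}\right)}{3}] = \frac{2 \sqrt{3} s + 8 \sqrt{3 s^{2} + 4} \cos{\left(2 s + 1 \right)}}{\sqrt{3 s^{2} + 4}}, which equals f(s).
F(-1) = - 4 \sin{\left(1 \right)} + \frac{2 \sqrt{21}}{3}; F(-3) = - 4 \sin{\left(5 \right)} + \frac{2 \sqrt{93}}{3}.
Integral = F(-1) - F(-3) = - \frac{2 \sqrt{93}}{3} + 4 \sin{\left(5 \right)} - 4 \sin{\left(1 \right)} + \frac{2 \sqrt{21}}{3}.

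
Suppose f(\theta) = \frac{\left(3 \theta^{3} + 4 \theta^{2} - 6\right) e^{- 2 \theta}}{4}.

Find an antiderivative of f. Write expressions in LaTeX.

Recognize the product-rule pattern: f = u'v + uv' with u = - \frac{3 \theta^{3}}{8} - \frac{17 \theta^{2}}{16} - \frac{17 \theta}{16} + \frac{7}{32}, v = e^{- 2 \theta}, so integration by parts undoes it.
Check: d/d\theta[- \frac{3 \theta^{3} e^{- 2 \theta}}{8} - \frac{17 \theta^{2} e^{- 2 \theta}}{16} - \frac{17 \theta e^{- 2 \theta}}{16} + \frac{7 e^{- 2 \theta}}{32}] = \frac{\left(3 \theta^{3} + 4 \theta^{2} - 6\right) e^{- 2 \theta}}{4} = f(\theta).

An antiderivative is F(\theta) = - \frac{3 \theta^{3} e^{- 2 \theta}}{8} - \frac{17 \theta^{2} e^{- 2 \theta}}{16} - \frac{17 \theta e^{- 2 \theta}}{16} + \frac{7 e^{- 2 \theta}}{32}.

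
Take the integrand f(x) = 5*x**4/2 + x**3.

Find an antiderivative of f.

An antiderivative is F(x) = x**5/2 + x**4/4.

Integrate term by term and add the pieces.
Check: d/dx[x**5/2 + x**4/4] = 5*x**4/2 + x**3 = f(x).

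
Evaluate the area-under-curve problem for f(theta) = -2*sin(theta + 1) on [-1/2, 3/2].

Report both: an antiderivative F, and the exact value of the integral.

An antiderivative F(theta) passes only if d/dtheta[F] lands on f(theta) exactly.
F(theta) = 2*cos(theta + 1) is an antiderivative of f.
Check: d/dtheta[2*cos(theta + 1)] = -2*sin(theta + 1) = f(theta).
F(3/2) = 2*cos(5/2); F(-1/2) = 2*cos(1/2).
Integral = F(3/2) - F(-1/2) = -2*cos(1/2) + 2*cos(5/2).

Antiderivative: F(theta) = 2*cos(theta + 1); value = -2*cos(1/2) + 2*cos(5/2)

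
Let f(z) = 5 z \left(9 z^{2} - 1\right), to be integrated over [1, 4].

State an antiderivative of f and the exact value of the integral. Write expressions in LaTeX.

The substitution u = \frac{1}{3} - 3 z^{2} works: f is exactly (dF/du)*(du/dz) for that inner function.
F(z) = \frac{5 \left(1 - 9 z^{2}\right)^{2}}{36} is an antiderivative of f.
Check: d/dz[\frac{5 \left(1 - 9 z^{2}\right)^{2}}{36}] = 45 z^{3} - 5 z, which equals f(z).
F(4) = \frac{102245}{36}; F(1) = \frac{80}{9}.
Integral = F(4) - F(1) = \frac{11325}{4}.

Antiderivative: F(z) = \frac{5 \left(1 - 9 z^{2}\right)^{2}}{36}; value = \frac{11325}{4}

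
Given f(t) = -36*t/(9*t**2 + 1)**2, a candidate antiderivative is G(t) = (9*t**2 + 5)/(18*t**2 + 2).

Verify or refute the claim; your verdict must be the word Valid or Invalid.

Valid. The derivative of G reproduces f.

d/dt[G] = -36*t/(81*t**4 + 18*t**2 + 1)
This equals f(t) exactly, so the claim holds.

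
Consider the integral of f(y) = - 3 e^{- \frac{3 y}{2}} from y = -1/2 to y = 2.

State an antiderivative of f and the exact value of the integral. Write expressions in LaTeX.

Antiderivative: F(y) = 2 e^{- \frac{3 y}{2}}; value = - 2 e^{\frac{3}{4}} + \frac{2}{e^{3}}

A candidate is checked by its d/dy: the result must match f(y).
F(y) = 2 e^{- \frac{3 y}{2}} is an antiderivative of f.
Check: d/dy[2 e^{- \frac{3 y}{2}}] = - 3 e^{- \frac{3 y}{2}} = f(y).
F(2) = \frac{2}{e^{3}}; F(-1/2) = 2 e^{\frac{3}{4}}.
Integral = F(2) - F(-1/2) = - 2 e^{\frac{3}{4}} + \frac{2}{e^{3}}.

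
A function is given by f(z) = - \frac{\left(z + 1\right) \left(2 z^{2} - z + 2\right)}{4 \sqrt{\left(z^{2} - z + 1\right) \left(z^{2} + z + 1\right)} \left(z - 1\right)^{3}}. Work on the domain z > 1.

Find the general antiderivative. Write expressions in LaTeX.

F(z) = \frac{\sqrt{z^{4} + z^{2} + 1}}{4 \left(z - 1\right)^{2}} + C

f has the shape u'v + uv' for u = \frac{1}{\left(2 z - 2\right)^{2}} and v = \sqrt{z^{4} + z^{2} + 1} — it is the derivative of the product u*v.
Check: d/dz[\frac{\sqrt{z^{4} + z^{2} + 1}}{4 \left(z - 1\right)^{2}}] = \frac{- 2 z^{3} - z^{2} - z - 2}{4 z^{3} \sqrt{z^{4} + z^{2} + 1} - 12 z^{2} \sqrt{z^{4} + z^{2} + 1} + 12 z \sqrt{z^{4} + z^{2} + 1} - 4 \sqrt{z^{4} + z^{2} + 1}}, which equals f(z).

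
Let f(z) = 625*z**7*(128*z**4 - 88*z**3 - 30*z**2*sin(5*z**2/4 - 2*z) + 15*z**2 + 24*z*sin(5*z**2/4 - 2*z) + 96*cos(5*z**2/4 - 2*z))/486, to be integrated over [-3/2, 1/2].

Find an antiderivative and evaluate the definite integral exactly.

Antiderivative: F(z) = 625*z**8*(64*z**4 - 48*z**3 + 9*z**2 + 72*cos(5*z**2/4 - 2*z))/2916; value = -1037970625/373248 - 50625*cos(93/16)/128 + 625*cos(11/16)/10368

Recognize the product-rule pattern: f = u'v + uv' with u = 625*z**8/81, v = (4*z**2/3 - z/2)**2 + 2*cos(5*z**2/4 - 2*z), so integration by parts undoes it.
F(z) = 625*z**8*(64*z**4 - 48*z**3 + 9*z**2 + 72*cos(5*z**2/4 - 2*z))/2916 is an antiderivative of f.
Check: d/dz[625*z**8*(64*z**4 - 48*z**3 + 9*z**2 + 72*cos(5*z**2/4 - 2*z))/2916] = 40000*z**11/243 - 27500*z**10/243 - 3125*z**9*sin(5*z**2/4 - 2*z)/81 + 3125*z**9/162 + 2500*z**8*sin(5*z**2/4 - 2*z)/81 + 10000*z**7*cos(5*z**2/4 - 2*z)/81, which equals f(z).
F(1/2) = 625/2985984 + 625*cos(11/16)/10368; F(-3/2) = 50625*cos(93/16)/128 + 11390625/4096.
Integral = F(1/2) - F(-3/2) = -1037970625/373248 - 50625*cos(93/16)/128 + 625*cos(11/16)/10368.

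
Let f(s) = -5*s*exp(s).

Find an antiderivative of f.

f has the shape u'v + uv' for u = 5 - 5*s and v = exp(s) — it is the derivative of the product u*v.
Check: d/ds[-5*s*exp(s) + 5*exp(s)] = -5*s*exp(s) = f(s).

An antiderivative is F(s) = -5*s*exp(s) + 5*exp(s).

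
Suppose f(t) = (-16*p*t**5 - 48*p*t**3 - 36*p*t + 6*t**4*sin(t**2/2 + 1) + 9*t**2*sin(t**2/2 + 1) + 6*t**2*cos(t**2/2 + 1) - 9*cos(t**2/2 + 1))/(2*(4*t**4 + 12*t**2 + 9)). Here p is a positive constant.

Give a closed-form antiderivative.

An antiderivative is F(t) = t*(-2*p*t*(2*t**2 + 3) - 3*cos(t**2/2 + 1))/(2*(2*t**2 + 3)).

Check any antiderivative F(t) by computing F'(t) and comparing it with f(t).
Check: d/dt[t*(-2*p*t*(2*t**2 + 3) - 3*cos(t**2/2 + 1))/(2*(2*t**2 + 3))] = (-16*p*t**5 - 48*p*t**3 - 36*p*t + 6*t**4*sin(t**2/2 + 1) + 9*t**2*sin(t**2/2 + 1) + 6*t**2*cos(t**2/2 + 1) - 9*cos(t**2/2 + 1))/(8*t**4 + 24*t**2 + 18), which equals f(t).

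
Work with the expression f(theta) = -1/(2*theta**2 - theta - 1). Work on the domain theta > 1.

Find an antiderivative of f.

An antiderivative is F(theta) = (-log(theta - 1) + log(theta + 1/2))/3.

Factor the denominator ((theta - 1)*(2*theta + 1)) and decompose: f = 2/(3*(2*theta + 1)) - 1/(3*(theta - 1)); each piece integrates to a log, atan, or power term.
Check: d/dtheta[(-log(theta - 1) + log(theta + 1/2))/3] = -1/(2*theta**2 - theta - 1) = f(theta).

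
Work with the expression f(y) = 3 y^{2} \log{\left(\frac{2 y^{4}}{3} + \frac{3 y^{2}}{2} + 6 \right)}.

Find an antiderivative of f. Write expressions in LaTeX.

Differentiate the proposed F(y) back; it has to land on f(y) exactly.
Check: d/dy[y^{3} \log{\left(\frac{2 y^{4}}{3} + \frac{3 y^{2}}{2} + 6 \right)} - \frac{4 y^{3}}{3} + \frac{9 y}{2} + \frac{21 \sqrt{15} \log{\left(y^{2} - \frac{\sqrt{15} y}{2} + 3 \right)}}{16} - \frac{21 \sqrt{15} \log{\left(y^{2} + \frac{\sqrt{15} y}{2} + 3 \right)}}{16} + \frac{3 \sqrt{33} \operatorname{atan}{\left(\frac{4 \sqrt{33} y}{33} - \frac{\sqrt{55}}{11} \right)}}{8} + \frac{3 \sqrt{33} \operatorname{atan}{\left(\frac{4 \sqrt{33} y}{33} + \frac{\sqrt{55}}{11} \right)}}{8}] = 3 y^{2} \log{\left(\frac{2 y^{4}}{3} + \frac{3 y^{2}}{2} + 6 \right)} = f(y).

An antiderivative is F(y) = y^{3} \log{\left(\frac{2 y^{4}}{3} + \frac{3 y^{2}}{2} + 6 \right)} - \frac{4 y^{3}}{3} + \frac{9 y}{2} + \frac{21 \sqrt{15} \log{\left(y^{2} - \frac{\sqrt{15} y}{2} + 3 \right)}}{16} - \frac{21 \sqrt{15} \log{\left(y^{2} + \frac{\sqrt{15} y}{2} + 3 \right)}}{16} + \frac{3 \sqrt{33} \operatorname{atan}{\left(\frac{4 \sqrt{33} y}{33} - \frac{\sqrt{55}}{11} \right)}}{8} + \frac{3 \sqrt{33} \operatorname{atan}{\left(\frac{4 \sqrt{33} y}{33} + \frac{\sqrt{55}}{11} \right)}}{8}.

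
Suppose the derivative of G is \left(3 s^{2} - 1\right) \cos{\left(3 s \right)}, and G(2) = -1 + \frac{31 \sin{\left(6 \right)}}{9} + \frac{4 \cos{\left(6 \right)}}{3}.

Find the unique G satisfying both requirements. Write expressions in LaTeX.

G(s) = \frac{9 s^{2} \sin{\left(3 s \right)} + 6 s \cos{\left(3 s \right)} - 5 \sin{\left(3 s \right)} - 9}{9}

Since d/ds undoes antidifferentiation here, G(s) must give back the stated G'(s).
A general antiderivative is s^{2} \sin{\left(3 s \right)} + \frac{2 s \cos{\left(3 s \right)}}{3} - \frac{5 \sin{\left(3 s \right)}}{9} + C.
The condition gives C = -1 + \frac{31 \sin{\left(6 \right)}}{9} + \frac{4 \cos{\left(6 \right)}}{3} - (\frac{31 \sin{\left(6 \right)}}{9} + \frac{4 \cos{\left(6 \right)}}{3}) = -1.
So G(s) = \frac{9 s^{2} \sin{\left(3 s \right)} + 6 s \cos{\left(3 s \right)} - 5 \sin{\left(3 s \right)} - 9}{9}.
Check: d/ds[\frac{9 s^{2} \sin{\left(3 s \right)} + 6 s \cos{\left(3 s \right)} - 5 \sin{\left(3 s \right)} - 9}{9}] = 3 s^{2} \cos{\left(3 s \right)} - \cos{\left(3 s \right)}, which equals G'(s).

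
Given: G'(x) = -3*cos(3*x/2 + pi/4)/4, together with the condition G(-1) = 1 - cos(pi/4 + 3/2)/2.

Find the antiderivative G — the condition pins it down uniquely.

Recover the given G'(x) by differentiating a candidate G(x); any mismatch rules it out.
A general antiderivative is -sin(3*x/2 + pi/4)/2 + C.
The condition gives C = 1 - cos(pi/4 + 3/2)/2 - (-cos(pi/4 + 3/2)/2) = 1.
So G(x) = 1 - sin(3*x/2 + pi/4)/2.
Check: d/dx[1 - sin(3*x/2 + pi/4)/2] = -3*cos(3*x/2 + pi/4)/4 = G'(x).

G(x) = 1 - sin(3*x/2 + pi/4)/2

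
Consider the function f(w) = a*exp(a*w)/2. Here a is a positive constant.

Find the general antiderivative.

Any candidate F(w) must reproduce f(w) exactly when differentiated.
Check: d/dw[exp(a*w)/2] = a*exp(a*w)/2 = f(w).

F(w) = exp(a*w)/2 + C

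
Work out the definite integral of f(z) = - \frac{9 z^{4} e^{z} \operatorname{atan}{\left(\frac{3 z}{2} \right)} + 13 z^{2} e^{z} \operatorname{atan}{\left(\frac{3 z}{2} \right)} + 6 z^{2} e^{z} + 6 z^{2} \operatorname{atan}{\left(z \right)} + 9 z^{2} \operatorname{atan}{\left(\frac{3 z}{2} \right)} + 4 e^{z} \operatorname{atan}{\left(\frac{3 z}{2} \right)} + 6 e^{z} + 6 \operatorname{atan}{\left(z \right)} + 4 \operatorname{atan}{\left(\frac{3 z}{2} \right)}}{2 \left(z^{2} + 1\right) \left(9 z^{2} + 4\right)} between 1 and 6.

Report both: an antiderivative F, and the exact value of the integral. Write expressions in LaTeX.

f has the shape u'v + uv' for u = - \frac{e^{z}}{2} - \frac{\operatorname{atan}{\left(z \right)}}{2} and v = \operatorname{atan}{\left(\frac{3 z}{2} \right)} — it is the derivative of the product u*v.
F(z) = \frac{\left(- e^{z} - \operatorname{atan}{\left(z \right)}\right) \operatorname{atan}{\left(\frac{3 z}{2} \right)}}{2} is an antiderivative of f.
Check: d/dz[\frac{\left(- e^{z} - \operatorname{atan}{\left(z \right)}\right) \operatorname{atan}{\left(\frac{3 z}{2} \right)}}{2}] = \frac{- 9 z^{4} e^{z} \operatorname{atan}{\left(\frac{3 z}{2} \right)} - 13 z^{2} e^{z} \operatorname{atan}{\left(\frac{3 z}{2} \right)} - 6 z^{2} e^{z} - 6 z^{2} \operatorname{atan}{\left(z \right)} - 9 z^{2} \operatorname{atan}{\left(\frac{3 z}{2} \right)} - 4 e^{z} \operatorname{atan}{\left(\frac{3 z}{2} \right)} - 6 e^{z} - 6 \operatorname{atan}{\left(z \right)} - 4 \operatorname{atan}{\left(\frac{3 z}{2} \right)}}{18 z^{4} + 26 z^{2} + 8}, which equals f(z).
F(6) = - \frac{e^{6} \operatorname{atan}{\left(9 \right)}}{2} - \frac{\operatorname{atan}{\left(6 \right)} \operatorname{atan}{\left(9 \right)}}{2}; F(1) = - \frac{e \operatorname{atan}{\left(\frac{3}{2} \right)}}{2} - \frac{\pi \operatorname{atan}{\left(\frac{3}{2} \right)}}{8}.
Integral = F(6) - F(1) = - \frac{e^{6} \operatorname{atan}{\left(9 \right)}}{2} - \frac{\operatorname{atan}{\left(6 \right)} \operatorname{atan}{\left(9 \right)}}{2} + \frac{\pi \operatorname{atan}{\left(\frac{3}{2} \right)}}{8} + \frac{e \operatorname{atan}{\left(\frac{3}{2} \right)}}{2}.

Antiderivative: F(z) = \frac{\left(- e^{z} - \operatorname{atan}{\left(z \right)}\right) \operatorname{atan}{\left(\frac{3 z}{2} \right)}}{2}; value = - \frac{e^{6} \operatorname{atan}{\left(9 \right)}}{2} - \frac{\operatorname{atan}{\left(6 \right)} \operatorname{atan}{\left(9 \right)}}{2} + \frac{\pi \operatorname{atan}{\left(\frac{3}{2} \right)}}{8} + \frac{e \operatorname{atan}{\left(\frac{3}{2} \right)}}{2}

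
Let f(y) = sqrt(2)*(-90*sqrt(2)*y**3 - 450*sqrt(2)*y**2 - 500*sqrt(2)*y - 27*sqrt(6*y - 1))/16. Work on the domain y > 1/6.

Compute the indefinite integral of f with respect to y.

Whatever form F(y) takes, F'(y) = f(y) is non-negotiable.
Check: d/dy[-(45*y**4 + 300*y**3 + 500*y**2 + 18*sqrt(2)*y*sqrt(6*y - 1) - 3*sqrt(2)*sqrt(6*y - 1))/16] = (-180*y**3*sqrt(6*y - 1) - 900*y**2*sqrt(6*y - 1) - 1000*y*sqrt(6*y - 1) - 162*sqrt(2)*y + 27*sqrt(2))/(16*sqrt(6*y - 1)), which equals f(y).

F(y) = -(45*y**4 + 300*y**3 + 500*y**2 + 18*sqrt(2)*y*sqrt(6*y - 1) - 3*sqrt(2)*sqrt(6*y - 1))/16 + C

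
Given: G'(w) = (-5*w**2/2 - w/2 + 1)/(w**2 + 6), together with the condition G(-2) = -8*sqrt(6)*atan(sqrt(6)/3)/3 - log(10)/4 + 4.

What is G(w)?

G(w) = -5*w/2 - log(w**2 + 6)/4 + 8*sqrt(6)*atan(sqrt(6)*w/6)/3 - 1

Whatever form G(w) takes, its d/dw must return the stated G'(w).
A general antiderivative is -5*w/2 - log(w**2 + 6)/4 + 8*sqrt(6)*atan(sqrt(6)*w/6)/3 + C.
The condition gives C = -8*sqrt(6)*atan(sqrt(6)/3)/3 - log(10)/4 + 4 - (-8*sqrt(6)*atan(sqrt(6)/3)/3 - log(10)/4 + 5) = -1.
So G(w) = -5*w/2 - log(w**2 + 6)/4 + 8*sqrt(6)*atan(sqrt(6)*w/6)/3 - 1.
Check: d/dw[-5*w/2 - log(w**2 + 6)/4 + 8*sqrt(6)*atan(sqrt(6)*w/6)/3 - 1] = (-5*w**2 - w + 2)/(2*w**2 + 12), which equals G'(w).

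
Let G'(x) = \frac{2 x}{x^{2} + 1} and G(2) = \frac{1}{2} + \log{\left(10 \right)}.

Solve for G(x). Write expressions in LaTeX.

G(x) = \log{\left(x^{2} + 1 \right)} + \frac{1}{2} + \log{\left(2 \right)}

The substitution u = 2 x^{2} + 2 works: G'(x) is exactly (dG/du)*(du/dx) for that inner function.
A general antiderivative is \log{\left(2 x^{2} + 2 \right)} + C.
The condition gives C = \frac{1}{2} + \log{\left(10 \right)} - (\log{\left(10 \right)}) = \frac{1}{2}.
So G(x) = \log{\left(x^{2} + 1 \right)} + \frac{1}{2} + \log{\left(2 \right)}.
Check: d/dx[\log{\left(x^{2} + 1 \right)} + \frac{1}{2} + \log{\left(2 \right)}] = \frac{2 x}{x^{2} + 1} = G'(x).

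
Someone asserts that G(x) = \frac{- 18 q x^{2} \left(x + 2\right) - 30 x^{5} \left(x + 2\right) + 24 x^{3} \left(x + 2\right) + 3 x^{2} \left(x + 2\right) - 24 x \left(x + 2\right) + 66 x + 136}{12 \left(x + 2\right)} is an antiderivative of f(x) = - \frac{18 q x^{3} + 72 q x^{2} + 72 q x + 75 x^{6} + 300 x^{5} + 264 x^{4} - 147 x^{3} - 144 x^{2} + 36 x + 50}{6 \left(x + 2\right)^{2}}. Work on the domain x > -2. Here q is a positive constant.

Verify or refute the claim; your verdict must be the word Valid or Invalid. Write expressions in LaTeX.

d/dx[G] = \frac{- 18 q x^{3} - 72 q x^{2} - 72 q x - 75 x^{6} - 300 x^{5} - 264 x^{4} + 147 x^{3} + 144 x^{2} - 36 x - 50}{6 x^{2} + 24 x + 24}
This equals f(x) exactly, so the claim holds.

Valid - the claim checks out under differentiation.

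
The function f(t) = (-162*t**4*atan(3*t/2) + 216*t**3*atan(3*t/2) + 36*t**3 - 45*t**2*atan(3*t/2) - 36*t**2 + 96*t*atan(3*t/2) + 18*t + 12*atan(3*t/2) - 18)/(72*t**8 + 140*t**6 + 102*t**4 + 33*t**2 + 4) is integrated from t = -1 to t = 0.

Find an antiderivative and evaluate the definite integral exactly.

Antiderivative: F(t) = (3*t*atan(3*t/2) - 3*atan(3*t/2))/(4*t**4 + 4*t**2 + 1); value = -2*atan(3/2)/3

Differentiate the proposed F(t) back; it has to land on f(t) exactly.
F(t) = (3*t*atan(3*t/2) - 3*atan(3*t/2))/(4*t**4 + 4*t**2 + 1) is an antiderivative of f.
Check: d/dt[(3*t*atan(3*t/2) - 3*atan(3*t/2))/(4*t**4 + 4*t**2 + 1)] = (-162*t**4*atan(3*t/2) + 216*t**3*atan(3*t/2) + 36*t**3 - 45*t**2*atan(3*t/2) - 36*t**2 + 96*t*atan(3*t/2) + 18*t + 12*atan(3*t/2) - 18)/(72*t**8 + 140*t**6 + 102*t**4 + 33*t**2 + 4) = f(t).
F(0) = 0; F(-1) = 2*atan(3/2)/3.
Integral = F(0) - F(-1) = -2*atan(3/2)/3.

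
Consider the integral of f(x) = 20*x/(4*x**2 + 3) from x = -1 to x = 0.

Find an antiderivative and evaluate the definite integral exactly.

Antiderivative: F(x) = 5*log(4*x**2 + 3)/2; value = -5*log(7)/2 + 5*log(3)/2

f matches the chain-rule pattern g'(h)*h' with inner function h(x) = 4*x**2 + 3; substituting u = h(x) collapses the integral.
F(x) = 5*log(4*x**2 + 3)/2 is an antiderivative of f.
Check: d/dx[5*log(4*x**2 + 3)/2] = 20*x/(4*x**2 + 3) = f(x).
F(0) = 5*log(3)/2; F(-1) = 5*log(7)/2.
Integral = F(0) - F(-1) = -5*log(7)/2 + 5*log(3)/2.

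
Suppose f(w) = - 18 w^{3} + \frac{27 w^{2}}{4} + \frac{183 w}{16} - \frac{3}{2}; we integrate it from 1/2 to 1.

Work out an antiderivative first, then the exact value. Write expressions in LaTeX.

f matches the chain-rule pattern g'(h)*h' with inner function h(w) = 3 w^{2} - \frac{3 w}{4} - 2; substituting u = h(w) collapses the integral.
F(w) = - \frac{\left(3 w^{2} - \frac{3 w}{4} - 2\right)^{2}}{2} is an antiderivative of f.
Check: d/dw[- \frac{\left(3 w^{2} - \frac{3 w}{4} - 2\right)^{2}}{2}] = - 18 w^{3} + \frac{27 w^{2}}{4} + \frac{183 w}{16} - \frac{3}{2} = f(w).
F(1) = - \frac{1}{32}; F(1/2) = - \frac{169}{128}.
Integral = F(1) - F(1/2) = \frac{165}{128}.

Antiderivative: F(w) = - \frac{\left(3 w^{2} - \frac{3 w}{4} - 2\right)^{2}}{2}; value = \frac{165}{128}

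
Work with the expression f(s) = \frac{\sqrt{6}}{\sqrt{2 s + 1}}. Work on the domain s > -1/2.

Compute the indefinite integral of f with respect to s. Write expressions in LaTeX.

An antiderivative F(s) passes only if d/ds[F] lands on f(s) exactly.
Check: d/ds[\sqrt{6} \sqrt{2 s + 1}] = \frac{\sqrt{6}}{\sqrt{2 s + 1}} = f(s).

F(s) = \sqrt{6} \sqrt{2 s + 1} + C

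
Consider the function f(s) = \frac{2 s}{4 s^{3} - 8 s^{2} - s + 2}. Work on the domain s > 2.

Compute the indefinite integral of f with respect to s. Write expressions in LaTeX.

F(s) = \frac{4 \log{\left(s - 2 \right)}}{15} - \frac{\log{\left(s - \frac{1}{2} \right)}}{6} - \frac{\log{\left(s + \frac{1}{2} \right)}}{10} + C

Factor the denominator (\left(s - 2\right) \left(2 s - 1\right) \left(2 s + 1\right)) and decompose: f = - \frac{1}{5 \left(2 s + 1\right)} - \frac{1}{3 \left(2 s - 1\right)} + \frac{4}{15 \left(s - 2\right)}; each piece integrates to a log, atan, or power term.
Check: d/ds[\frac{4 \log{\left(s - 2 \right)}}{15} - \frac{\log{\left(s - \frac{1}{2} \right)}}{6} - \frac{\log{\left(s + \frac{1}{2} \right)}}{10}] = \frac{2 s}{4 s^{3} - 8 s^{2} - s + 2} = f(s).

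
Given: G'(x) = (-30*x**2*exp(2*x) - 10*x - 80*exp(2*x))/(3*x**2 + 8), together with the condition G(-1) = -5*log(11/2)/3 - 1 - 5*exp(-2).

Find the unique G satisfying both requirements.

G(x) = -(15*exp(2*x) + 5*log(3*x**2/2 + 4) + 3)/3

Differentiate the proposed G(x) back; it has to land on the given G'(x).
A general antiderivative is -5*exp(2*x) - 5*log(3*x**2/2 + 4)/3 + C.
The condition gives C = -5*log(11/2)/3 - 1 - 5*exp(-2) - (-5*log(11/2)/3 - 5*exp(-2)) = -1.
So G(x) = -(15*exp(2*x) + 5*log(3*x**2/2 + 4) + 3)/3.
Check: d/dx[-(15*exp(2*x) + 5*log(3*x**2/2 + 4) + 3)/3] = (-30*x**2*exp(2*x) - 10*x - 80*exp(2*x))/(3*x**2 + 8) = G'(x).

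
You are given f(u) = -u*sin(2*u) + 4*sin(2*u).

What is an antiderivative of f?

Integrate term by term and add the pieces.
Check: d/du[(2*u*cos(2*u) - sin(2*u) - 8*cos(2*u))/4] = -u*sin(2*u) + 4*sin(2*u) = f(u).

An antiderivative is F(u) = (2*u*cos(2*u) - sin(2*u) - 8*cos(2*u))/4.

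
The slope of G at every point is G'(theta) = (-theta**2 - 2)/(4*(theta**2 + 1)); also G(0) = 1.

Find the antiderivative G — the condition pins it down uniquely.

G(theta) = -theta/4 - atan(theta)/4 + 1

The proposed G(theta) is checked by its d/dtheta: the result must match the given G'(theta).
A general antiderivative is -theta/4 - atan(theta)/4 + C.
The condition gives C = 1 - (0) = 1.
So G(theta) = -theta/4 - atan(theta)/4 + 1.
Check: d/dtheta[-theta/4 - atan(theta)/4 + 1] = (-theta**2 - 2)/(4*theta**2 + 4), which equals G'(theta).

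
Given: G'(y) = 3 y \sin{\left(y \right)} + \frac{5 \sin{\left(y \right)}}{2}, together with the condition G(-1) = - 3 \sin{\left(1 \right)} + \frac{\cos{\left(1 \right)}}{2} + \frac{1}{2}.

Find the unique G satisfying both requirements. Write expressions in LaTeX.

G(y) = - 3 y \cos{\left(y \right)} + 3 \sin{\left(y \right)} - \frac{5 \cos{\left(y \right)}}{2} + \frac{1}{2}

Integrate term by term and add the pieces.
A general antiderivative is - 3 y \cos{\left(y \right)} + 3 \sin{\left(y \right)} - \frac{5 \cos{\left(y \right)}}{2} + C.
The condition gives C = - 3 \sin{\left(1 \right)} + \frac{\cos{\left(1 \right)}}{2} + \frac{1}{2} - (- 3 \sin{\left(1 \right)} + \frac{\cos{\left(1 \right)}}{2}) = \frac{1}{2}.
So G(y) = - 3 y \cos{\left(y \right)} + 3 \sin{\left(y \right)} - \frac{5 \cos{\left(y \right)}}{2} + \frac{1}{2}.
Check: d/dy[- 3 y \cos{\left(y \right)} + 3 \sin{\left(y \right)} - \frac{5 \cos{\left(y \right)}}{2} + \frac{1}{2}] = 3 y \sin{\left(y \right)} + \frac{5 \sin{\left(y \right)}}{2} = G'(y).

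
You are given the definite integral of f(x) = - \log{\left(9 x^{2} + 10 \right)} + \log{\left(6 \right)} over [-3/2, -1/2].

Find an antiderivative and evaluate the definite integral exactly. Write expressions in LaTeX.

Antiderivative: F(x) = - x \log{\left(9 x^{2} + 10 \right)} + x \log{\left(6 \right)} + 2 x - \frac{2 \sqrt{10} \operatorname{atan}{\left(\frac{3 \sqrt{10} x}{10} \right)}}{3}; value = - \frac{3 \log{\left(\frac{121}{24} \right)}}{2} - \frac{2 \sqrt{10} \operatorname{atan}{\left(\frac{9 \sqrt{10}}{20} \right)}}{3} + \frac{\log{\left(\frac{49}{24} \right)}}{2} + \frac{2 \sqrt{10} \operatorname{atan}{\left(\frac{3 \sqrt{10}}{20} \right)}}{3} + 2

Differentiate the proposed F(x) back; it has to land on f(x) exactly.
F(x) = - x \log{\left(9 x^{2} + 10 \right)} + x \log{\left(6 \right)} + 2 x - \frac{2 \sqrt{10} \operatorname{atan}{\left(\frac{3 \sqrt{10} x}{10} \right)}}{3} is an antiderivative of f.
Check: d/dx[- x \log{\left(9 x^{2} + 10 \right)} + x \log{\left(6 \right)} + 2 x - \frac{2 \sqrt{10} \operatorname{atan}{\left(\frac{3 \sqrt{10} x}{10} \right)}}{3}] = - \log{\left(9 x^{2} + 10 \right)} + \log{\left(6 \right)} = f(x).
F(-1/2) = -1 - \frac{\log{\left(6 \right)}}{2} + \frac{2 \sqrt{10} \operatorname{atan}{\left(\frac{3 \sqrt{10}}{20} \right)}}{3} + \frac{\log{\left(\frac{49}{4} \right)}}{2}; F(-3/2) = -3 - \frac{3 \log{\left(6 \right)}}{2} + \frac{2 \sqrt{10} \operatorname{atan}{\left(\frac{9 \sqrt{10}}{20} \right)}}{3} + \frac{3 \log{\left(\frac{121}{4} \right)}}{2}.
Integral = F(-1/2) - F(-3/2) = - \frac{3 \log{\left(\frac{121}{24} \right)}}{2} - \frac{2 \sqrt{10} \operatorname{atan}{\left(\frac{9 \sqrt{10}}{20} \right)}}{3} + \frac{\log{\left(\frac{49}{24} \right)}}{2} + \frac{2 \sqrt{10} \operatorname{atan}{\left(\frac{3 \sqrt{10}}{20} \right)}}{3} + 2.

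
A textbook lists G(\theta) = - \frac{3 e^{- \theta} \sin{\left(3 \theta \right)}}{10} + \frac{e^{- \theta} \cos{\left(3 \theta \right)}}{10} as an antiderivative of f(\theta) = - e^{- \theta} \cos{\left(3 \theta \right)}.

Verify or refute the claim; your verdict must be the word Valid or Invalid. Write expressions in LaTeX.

Valid - differentiating G returns exactly f.

d/d\theta[G] = - e^{- \theta} \cos{\left(3 \theta \right)}
This equals f(\theta) exactly, so the claim holds.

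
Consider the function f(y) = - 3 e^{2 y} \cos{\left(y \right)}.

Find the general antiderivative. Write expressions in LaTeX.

F(y) = - \frac{3 \left(\sin{\left(y \right)} + 2 \cos{\left(y \right)}\right) e^{2 y}}{5} + C

Whatever form F(y) takes, F'(y) = f(y) is non-negotiable.
Check: d/dy[- \frac{3 \left(\sin{\left(y \right)} + 2 \cos{\left(y \right)}\right) e^{2 y}}{5}] = - 3 e^{2 y} \cos{\left(y \right)} = f(y).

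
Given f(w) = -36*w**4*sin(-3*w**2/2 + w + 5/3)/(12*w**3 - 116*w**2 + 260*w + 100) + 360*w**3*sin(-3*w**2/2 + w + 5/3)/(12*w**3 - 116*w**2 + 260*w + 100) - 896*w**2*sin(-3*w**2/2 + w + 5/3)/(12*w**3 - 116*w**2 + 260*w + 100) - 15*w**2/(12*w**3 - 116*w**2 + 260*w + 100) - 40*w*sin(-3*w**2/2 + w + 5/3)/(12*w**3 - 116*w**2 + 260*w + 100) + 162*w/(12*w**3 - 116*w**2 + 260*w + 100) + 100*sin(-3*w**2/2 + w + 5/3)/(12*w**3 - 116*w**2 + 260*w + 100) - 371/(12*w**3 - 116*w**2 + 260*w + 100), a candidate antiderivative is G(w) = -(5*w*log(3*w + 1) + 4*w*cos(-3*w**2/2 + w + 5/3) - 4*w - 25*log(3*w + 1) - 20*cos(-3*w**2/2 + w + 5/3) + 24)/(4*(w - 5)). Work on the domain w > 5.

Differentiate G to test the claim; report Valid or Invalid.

d/dw[G] = (-36*w**4*sin(-3*w**2/2 + w + 5/3) + 360*w**3*sin(-3*w**2/2 + w + 5/3) - 896*w**2*sin(-3*w**2/2 + w + 5/3) - 15*w**2 - 40*w*sin(-3*w**2/2 + w + 5/3) + 162*w + 100*sin(-3*w**2/2 + w + 5/3) - 371)/(12*w**3 - 116*w**2 + 260*w + 100)
This equals f(w) exactly, so the claim holds.

Valid - differentiating G returns exactly f.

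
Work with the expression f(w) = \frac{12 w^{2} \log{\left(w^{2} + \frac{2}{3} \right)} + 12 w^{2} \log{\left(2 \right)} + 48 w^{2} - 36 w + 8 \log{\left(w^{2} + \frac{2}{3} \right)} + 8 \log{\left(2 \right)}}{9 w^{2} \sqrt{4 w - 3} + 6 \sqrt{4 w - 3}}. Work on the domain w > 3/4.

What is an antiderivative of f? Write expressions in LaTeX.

Recognize the product-rule pattern: f = u'v + uv' with u = \frac{2 \sqrt{4 w - 3}}{3}, v = \log{\left(2 w^{2} + \frac{4}{3} \right)}, so integration by parts undoes it.
Check: d/dw[\frac{2 \sqrt{4 w - 3} \log{\left(2 w^{2} + \frac{4}{3} \right)}}{3}] = \frac{12 w^{2} \log{\left(w^{2} + \frac{2}{3} \right)} + 12 w^{2} \log{\left(2 \right)} + 48 w^{2} - 36 w + 8 \log{\left(w^{2} + \frac{2}{3} \right)} + 8 \log{\left(2 \right)}}{9 w^{2} \sqrt{4 w - 3} + 6 \sqrt{4 w - 3}} = f(w).

An antiderivative is F(w) = \frac{2 \sqrt{4 w - 3} \log{\left(2 w^{2} + \frac{4}{3} \right)}}{3}.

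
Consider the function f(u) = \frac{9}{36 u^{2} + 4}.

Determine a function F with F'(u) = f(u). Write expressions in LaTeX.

An antiderivative is F(u) = \frac{3 \operatorname{atan}{\left(3 u \right)}}{4}.

Whatever form F(u) takes, F'(u) = f(u) is non-negotiable.
Check: d/du[\frac{3 \operatorname{atan}{\left(3 u \right)}}{4}] = \frac{9}{36 u^{2} + 4} = f(u).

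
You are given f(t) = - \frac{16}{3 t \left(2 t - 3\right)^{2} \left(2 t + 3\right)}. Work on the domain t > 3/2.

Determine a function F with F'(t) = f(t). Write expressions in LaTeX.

The denominator factors as 3 t \left(2 t - 3\right)^{2} \left(2 t + 3\right); partial fractions split f into directly integrable pieces: \frac{8}{81 \left(2 t + 3\right)} + \frac{8}{27 \left(2 t - 3\right)} - \frac{16}{27 \left(2 t - 3\right)^{2}} - \frac{16}{81 t}.
Check: d/dt[\frac{- 32 t \log{\left(t \right)} + 24 t \log{\left(t - \frac{3}{2} \right)} + 8 t \log{\left(t + \frac{3}{2} \right)} + 48 \log{\left(t \right)} - 36 \log{\left(t - \frac{3}{2} \right)} - 12 \log{\left(t + \frac{3}{2} \right)} + 24}{162 t - 243}] = - \frac{16}{24 t^{4} - 36 t^{3} - 54 t^{2} + 81 t}, which equals f(t).

An antiderivative is F(t) = \frac{- 32 t \log{\left(t \right)} + 24 t \log{\left(t - \frac{3}{2} \right)} + 8 t \log{\left(t + \frac{3}{2} \right)} + 48 \log{\left(t \right)} - 36 \log{\left(t - \frac{3}{2} \right)} - 12 \log{\left(t + \frac{3}{2} \right)} + 24}{162 t - 243}.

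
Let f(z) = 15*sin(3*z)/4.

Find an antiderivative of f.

An antiderivative is F(z) = -5*cos(3*z)/4.

Any candidate F(z) must reproduce f(z) exactly when differentiated.
Check: d/dz[-5*cos(3*z)/4] = 15*sin(3*z)/4 = f(z).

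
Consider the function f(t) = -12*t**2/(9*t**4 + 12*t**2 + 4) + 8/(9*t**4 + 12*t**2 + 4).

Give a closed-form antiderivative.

Recognize the product-rule pattern: f = u'v + uv' with u = 2*t, v = 1/(3*t**2/2 + 1), so integration by parts undoes it.
Check: d/dt[4*t/(3*t**2 + 2)] = (8 - 12*t**2)/(9*t**4 + 12*t**2 + 4), which equals f(t).

An antiderivative is F(t) = 4*t/(3*t**2 + 2).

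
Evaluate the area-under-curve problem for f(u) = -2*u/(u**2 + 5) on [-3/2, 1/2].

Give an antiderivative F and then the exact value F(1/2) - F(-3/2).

f matches the chain-rule pattern g'(h)*h' with inner function h(u) = u**2 + 5; substituting w = h(u) collapses the integral.
F(u) = -log(u**2 + 5) is an antiderivative of f.
Check: d/du[-log(u**2 + 5)] = -2*u/(u**2 + 5) = f(u).
F(1/2) = -log(21/4); F(-3/2) = -log(29/4).
Integral = F(1/2) - F(-3/2) = -log(21/4) + log(29/4).

Antiderivative: F(u) = -log(u**2 + 5); value = -log(21/4) + log(29/4)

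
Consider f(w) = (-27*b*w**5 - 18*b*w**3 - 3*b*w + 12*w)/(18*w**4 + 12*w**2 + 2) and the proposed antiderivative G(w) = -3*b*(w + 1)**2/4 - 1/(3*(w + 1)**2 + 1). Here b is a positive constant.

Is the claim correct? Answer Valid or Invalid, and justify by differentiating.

Invalid: d/dw[G] - f = (-243*b*w**8 - 972*b*w**7 - 1782*b*w**6 - 1944*b*w**5 - 1539*b*w**4 - 972*b*w**3 - 468*b*w**2 - 144*b*w - 48*b - 324*w**4 - 648*w**3 - 504*w**2 - 180*w + 12)/(162*w**8 + 648*w**7 + 1188*w**6 + 1296*w**5 + 1026*w**4 + 648*w**3 + 312*w**2 + 96*w + 32), which is not 0.

d/dw[G] = (-27*b*w**5 - 135*b*w**4 - 288*b*w**3 - 324*b*w**2 - 192*b*w - 48*b + 12*w + 12)/(18*w**4 + 72*w**3 + 120*w**2 + 96*w + 32)
d/dw[G] - f(w) = (-243*b*w**8 - 972*b*w**7 - 1782*b*w**6 - 1944*b*w**5 - 1539*b*w**4 - 972*b*w**3 - 468*b*w**2 - 144*b*w - 48*b - 324*w**4 - 648*w**3 - 504*w**2 - 180*w + 12)/(162*w**8 + 648*w**7 + 1188*w**6 + 1296*w**5 + 1026*w**4 + 648*w**3 + 312*w**2 + 96*w + 32) != 0.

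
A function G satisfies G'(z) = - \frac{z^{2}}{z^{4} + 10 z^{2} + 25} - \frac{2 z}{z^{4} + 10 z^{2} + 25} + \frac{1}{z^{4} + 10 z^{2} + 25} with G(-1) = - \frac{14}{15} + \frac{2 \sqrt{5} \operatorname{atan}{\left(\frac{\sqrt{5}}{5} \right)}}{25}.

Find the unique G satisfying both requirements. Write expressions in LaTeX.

The integrand splits into summands that can be handled one at a time.
A general antiderivative is - \frac{- 3 z - 5}{5 z^{2} + 25} - \frac{2 \sqrt{5} \operatorname{atan}{\left(\frac{\sqrt{5} z}{5} \right)}}{25} + C.
The condition gives C = - \frac{14}{15} + \frac{2 \sqrt{5} \operatorname{atan}{\left(\frac{\sqrt{5}}{5} \right)}}{25} - (\frac{1}{15} + \frac{2 \sqrt{5} \operatorname{atan}{\left(\frac{\sqrt{5}}{5} \right)}}{25}) = -1.
So G(z) = - \frac{2 \sqrt{5} z^{2} \operatorname{atan}{\left(\frac{\sqrt{5} z}{5} \right)} + 25 z^{2} - 15 z + 10 \sqrt{5} \operatorname{atan}{\left(\frac{\sqrt{5} z}{5} \right)} + 100}{25 \left(z^{2} + 5\right)}.
Check: d/dz[- \frac{2 \sqrt{5} z^{2} \operatorname{atan}{\left(\frac{\sqrt{5} z}{5} \right)} + 25 z^{2} - 15 z + 10 \sqrt{5} \operatorname{atan}{\left(\frac{\sqrt{5} z}{5} \right)} + 100}{25 \left(z^{2} + 5\right)}] = \frac{- z^{2} - 2 z + 1}{z^{4} + 10 z^{2} + 25}, which equals G'(z).

G(z) = - \frac{2 \sqrt{5} z^{2} \operatorname{atan}{\left(\frac{\sqrt{5} z}{5} \right)} + 25 z^{2} - 15 z + 10 \sqrt{5} \operatorname{atan}{\left(\frac{\sqrt{5} z}{5} \right)} + 100}{25 \left(z^{2} + 5\right)}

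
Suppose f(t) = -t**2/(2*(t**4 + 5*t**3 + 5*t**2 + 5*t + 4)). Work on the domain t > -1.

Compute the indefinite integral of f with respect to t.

The denominator factors as 2*(t + 1)*(t + 4)*(t**2 + 1); partial fractions split f into directly integrable pieces: -(5*t - 3)/(68*(t**2 + 1)) + 8/(51*(t + 4)) - 1/(12*(t + 1)).
Check: d/dt[(-34*log(t + 1) + 64*log(t + 4) - 15*log(t**2 + 1) + 18*atan(t))/408] = -t**2/(2*t**4 + 10*t**3 + 10*t**2 + 10*t + 8), which equals f(t).

F(t) = (-34*log(t + 1) + 64*log(t + 4) - 15*log(t**2 + 1) + 18*atan(t))/408 + C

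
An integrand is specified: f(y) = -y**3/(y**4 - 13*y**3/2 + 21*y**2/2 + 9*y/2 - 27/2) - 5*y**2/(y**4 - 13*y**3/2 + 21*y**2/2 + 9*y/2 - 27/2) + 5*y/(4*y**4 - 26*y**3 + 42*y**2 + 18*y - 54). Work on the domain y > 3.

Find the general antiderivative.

F(y) = 109*log(y - 3)/96 - 34*log(y - 3/2)/15 + 21*log(y + 1)/160 + 91/(8*y - 24) + C

The denominator factors as 2*(y - 3)**2*(y + 1)*(2*y - 3); partial fractions split f into directly integrable pieces: -68/(15*(2*y - 3)) + 21/(160*(y + 1)) + 109/(96*(y - 3)) - 91/(8*(y - 3)**2).
Check: d/dy[109*log(y - 3)/96 - 34*log(y - 3/2)/15 + 21*log(y + 1)/160 + 91/(8*y - 24)] = (-4*y**3 - 20*y**2 + 5*y)/(4*y**4 - 26*y**3 + 42*y**2 + 18*y - 54), which equals f(y).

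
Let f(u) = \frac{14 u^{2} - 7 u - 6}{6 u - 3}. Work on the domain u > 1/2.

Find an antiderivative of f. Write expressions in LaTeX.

Recover f(u) by differentiating a candidate F(u); any mismatch rules it out.
Check: d/du[\frac{7 u^{2} - 6 \log{\left(2 u - 1 \right)} - 9}{6}] = \frac{14 u^{2} - 7 u - 6}{6 u - 3} = f(u).

An antiderivative is F(u) = \frac{7 u^{2} - 6 \log{\left(2 u - 1 \right)} - 9}{6}.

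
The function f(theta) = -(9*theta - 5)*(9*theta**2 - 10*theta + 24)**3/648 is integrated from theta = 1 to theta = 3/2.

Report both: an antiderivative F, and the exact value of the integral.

Antiderivative: F(theta) = -(9*theta**2 - 10*theta + 24)**4/5184; value = -115749425/1327104

f matches the chain-rule pattern g'(h)*h' with inner function h(theta) = -3*theta**2/2 + 5*theta/3 - 4; substituting u = h(theta) collapses the integral.
F(theta) = -(9*theta**2 - 10*theta + 24)**4/5184 is an antiderivative of f.
Check: d/dtheta[-(9*theta**2 - 10*theta + 24)**4/5184] = -81*theta**7/8 + 315*theta**6/8 - 549*theta**5/4 + 4675*theta**4/18 - 34321*theta**3/81 + 3740*theta**2/9 - 976*theta/3 + 320/3, which equals f(theta).
F(3/2) = -2313441/16384; F(1) = -279841/5184.
Integral = F(3/2) - F(1) = -115749425/1327104.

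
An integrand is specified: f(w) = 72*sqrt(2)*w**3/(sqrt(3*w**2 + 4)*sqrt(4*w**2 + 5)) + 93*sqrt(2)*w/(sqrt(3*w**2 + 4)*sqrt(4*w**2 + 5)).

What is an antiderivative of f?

An antiderivative is F(w) = 6*sqrt(3*w**2/2 + 2)*sqrt(4*w**2 + 5).

f has the shape u'v + uv' for u = 6*sqrt(3*w**2/2 + 2) and v = sqrt(4*w**2 + 5) — it is the derivative of the product u*v.
Check: d/dw[6*sqrt(3*w**2/2 + 2)*sqrt(4*w**2 + 5)] = sqrt(2)*(144*w**3 + 186*w)/(2*sqrt(3*w**2 + 4)*sqrt(4*w**2 + 5)), which equals f(w).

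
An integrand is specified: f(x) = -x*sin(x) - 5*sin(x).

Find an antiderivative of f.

An antiderivative is F(x) = x*cos(x) - sin(x) + 5*cos(x).

The integrand splits into summands that can be handled one at a time.
Check: d/dx[x*cos(x) - sin(x) + 5*cos(x)] = -x*sin(x) - 5*sin(x) = f(x).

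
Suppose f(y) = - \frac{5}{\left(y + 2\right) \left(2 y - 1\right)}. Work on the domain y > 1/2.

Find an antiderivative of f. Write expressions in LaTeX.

An antiderivative is F(y) = - \log{\left(y - \frac{1}{2} \right)} + \log{\left(y + 2 \right)}.

The denominator factors as \left(y + 2\right) \left(2 y - 1\right); partial fractions split f into directly integrable pieces: - \frac{2}{2 y - 1} + \frac{1}{y + 2}.
Check: d/dy[- \log{\left(y - \frac{1}{2} \right)} + \log{\left(y + 2 \right)}] = - \frac{5}{2 y^{2} + 3 y - 2}, which equals f(y).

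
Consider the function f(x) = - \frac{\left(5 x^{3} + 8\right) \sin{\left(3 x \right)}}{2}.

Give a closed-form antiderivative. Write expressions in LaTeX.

For F(x) to be correct the identity F'(x) - f(x) = 0 must hold.
Check: d/dx[\frac{5 x^{3} \cos{\left(3 x \right)}}{6} - \frac{5 x^{2} \sin{\left(3 x \right)}}{6} - \frac{5 x \cos{\left(3 x \right)}}{9} + \frac{5 \sin{\left(3 x \right)}}{27} + \frac{4 \cos{\left(3 x \right)}}{3}] = - \frac{5 x^{3} \sin{\left(3 x \right)}}{2} - 4 \sin{\left(3 x \right)}, which equals f(x).

An antiderivative is F(x) = \frac{5 x^{3} \cos{\left(3 x \right)}}{6} - \frac{5 x^{2} \sin{\left(3 x \right)}}{6} - \frac{5 x \cos{\left(3 x \right)}}{9} + \frac{5 \sin{\left(3 x \right)}}{27} + \frac{4 \cos{\left(3 x \right)}}{3}.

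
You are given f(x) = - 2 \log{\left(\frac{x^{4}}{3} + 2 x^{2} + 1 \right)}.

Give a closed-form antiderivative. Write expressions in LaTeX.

A candidate is checked by its d/dx: the result must match f(x).
Check: d/dx[- 2 x \log{\left(\frac{x^{4}}{3} + 2 x^{2} + 1 \right)} + 8 x - 4 \sqrt{3 - \sqrt{6}} \operatorname{atan}{\left(\frac{x}{\sqrt{3 - \sqrt{6}}} \right)} - 4 \sqrt{\sqrt{6} + 3} \operatorname{atan}{\left(\frac{x}{\sqrt{\sqrt{6} + 3}} \right)}] = - 2 \log{\left(\frac{x^{4}}{3} + 2 x^{2} + 1 \right)} = f(x).

An antiderivative is F(x) = - 2 x \log{\left(\frac{x^{4}}{3} + 2 x^{2} + 1 \right)} + 8 x - 4 \sqrt{3 - \sqrt{6}} \operatorname{atan}{\left(\frac{x}{\sqrt{3 - \sqrt{6}}} \right)} - 4 \sqrt{\sqrt{6} + 3} \operatorname{atan}{\left(\frac{x}{\sqrt{\sqrt{6} + 3}} \right)}.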